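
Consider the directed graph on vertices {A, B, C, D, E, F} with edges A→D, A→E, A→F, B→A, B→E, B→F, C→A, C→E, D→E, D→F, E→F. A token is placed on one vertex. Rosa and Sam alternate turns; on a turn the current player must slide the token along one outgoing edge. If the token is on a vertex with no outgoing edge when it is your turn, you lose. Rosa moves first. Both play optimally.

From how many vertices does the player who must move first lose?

2

Label each position W (a win for the player to move) or L (a loss). A position with no legal move is L; any other position is W exactly when some move reaches an L, and L when every move reaches a W.
Every edge goes from a vertex to one that appears earlier in the order F, E, D, A, B, C, so processing vertices in that order labels each vertex after all of its successors.
F: no outgoing edge → L
E: reaches L-position F → W
D: reaches L-position F → W
A: reaches L-position F → W
B: reaches L-position F → W
C: only reaches A(W), E(W), all W → L
The L vertices are C, F; that is 2 in all.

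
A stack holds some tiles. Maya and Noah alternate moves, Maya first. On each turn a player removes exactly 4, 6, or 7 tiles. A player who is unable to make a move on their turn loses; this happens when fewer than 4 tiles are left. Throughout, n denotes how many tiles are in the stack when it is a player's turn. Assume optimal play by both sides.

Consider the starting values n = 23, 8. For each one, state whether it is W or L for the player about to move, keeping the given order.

23: L, 8: W

Label each position W (a win for the player to move) or L (a loss). A position with no legal move is L; any other position is W exactly when some move reaches an L, and L when every move reaches a W.
n=0: no move → L
n=1: no move → L
n=2: no move → L
n=3: no move → L
n=4: reaches L-position 0 → W
n=5: reaches L-position 1 → W
n=6: reaches L-position 2 → W
n=7: reaches L-position 3 → W
n=8: reaches L-position 2 → W
n=9: reaches L-position 3 → W
n=10: reaches L-position 3 → W
n=11: only reaches 7(W), 5(W), 4(W), all W → L
n=12: only reaches 8(W), 6(W), 5(W), all W → L
n=13: only reaches 9(W), 7(W), 6(W), all W → L
n=14: only reaches 10(W), 8(W), 7(W), all W → L
n=15: reaches L-position 11 → W
n=16: reaches L-position 12 → W
n=17: reaches L-position 13 → W
n=18: reaches L-position 14 → W
n=19: reaches L-position 13 → W
n=20: reaches L-position 14 → W
n=21: reaches L-position 14 → W
n=22: only reaches 18(W), 16(W), 15(W), all W → L
n=23: only reaches 19(W), 17(W), 16(W), all W → L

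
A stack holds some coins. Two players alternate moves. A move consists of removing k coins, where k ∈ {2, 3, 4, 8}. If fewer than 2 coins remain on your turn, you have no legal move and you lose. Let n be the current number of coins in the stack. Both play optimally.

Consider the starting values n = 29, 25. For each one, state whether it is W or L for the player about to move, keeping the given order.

29: W, 25: L

Use the standard recursion: the mover loses at a terminal position; elsewhere, the mover wins exactly when some move hands the opponent an L position.
n=0: no move → L
n=1: no move → L
n=2: can move to 0, which is L ⇒ W
n=3: can move to 1, which is L ⇒ W
n=4: can move to 1, which is L ⇒ W
n=5: can move to 1, which is L ⇒ W
n=6: moves to 4(W), 3(W), 2(W); every one is W ⇒ L
n=7: moves to 5(W), 4(W), 3(W); every one is W ⇒ L
n=8: can move to 6, which is L ⇒ W
n=9: can move to 7, which is L ⇒ W
n=10: can move to 7, which is L ⇒ W
n=11: can move to 7, which is L ⇒ W
n=12: moves to 10(W), 9(W), 8(W), 4(W); every one is W ⇒ L
n=13: moves to 11(W), 10(W), 9(W), 5(W); every one is W ⇒ L
n=14: can move to 12, which is L ⇒ W
n=15: can move to 13, which is L ⇒ W
n=16: can move to 13, which is L ⇒ W
n=17: can move to 13, which is L ⇒ W
n=18: moves to 16(W), 15(W), 14(W), 10(W); every one is W ⇒ L
n=19: moves to 17(W), 16(W), 15(W), 11(W); every one is W ⇒ L
n=20: can move to 18, which is L ⇒ W
n=21: can move to 19, which is L ⇒ W
n=22: can move to 19, which is L ⇒ W
n=23: can move to 19, which is L ⇒ W
n=24: moves to 22(W), 21(W), 20(W), 16(W); every one is W ⇒ L
n=25: moves to 23(W), 22(W), 21(W), 17(W); every one is W ⇒ L
n=26: can move to 24, which is L ⇒ W
n=27: can move to 25, which is L ⇒ W
n=28: can move to 25, which is L ⇒ W
n=29: can move to 25, which is L ⇒ W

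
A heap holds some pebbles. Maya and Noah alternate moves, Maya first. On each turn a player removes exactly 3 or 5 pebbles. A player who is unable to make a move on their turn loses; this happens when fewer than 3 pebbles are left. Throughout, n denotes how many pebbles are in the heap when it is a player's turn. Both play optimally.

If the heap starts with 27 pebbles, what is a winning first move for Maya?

Positions with no move are L. A position that does have a move is losing for the player to move precisely when every available move leads to a winning position for the opponent. Fill in the labels:
n=0: no move → L
n=1: no move → L
n=2: no move → L
n=3: reaches L-position 0 → W
n=4: reaches L-position 1 → W
n=5: reaches L-position 2 → W
n=6: reaches L-position 1 → W
n=7: reaches L-position 2 → W
n=8: only reaches 5(W), 3(W), all W → L
n=9: only reaches 6(W), 4(W), all W → L
n=10: only reaches 7(W), 5(W), all W → L
n=11: reaches L-position 8 → W
n=12: reaches L-position 9 → W
n=13: reaches L-position 10 → W
n=14: reaches L-position 9 → W
n=15: reaches L-position 10 → W
n=16: only reaches 13(W), 11(W), all W → L
n=17: only reaches 14(W), 12(W), all W → L
n=18: only reaches 15(W), 13(W), all W → L
n=19: reaches L-position 16 → W
n=20: reaches L-position 17 → W
n=21: reaches L-position 18 → W
n=22: reaches L-position 17 → W
n=23: reaches L-position 18 → W
n=24: only reaches 21(W), 19(W), all W → L
n=25: only reaches 22(W), 20(W), all W → L
n=26: only reaches 23(W), 21(W), all W → L
n=27: reaches L-position 24 → W
From 27, the L positions reachable in one move are: 24.

Remove 3, leaving 24.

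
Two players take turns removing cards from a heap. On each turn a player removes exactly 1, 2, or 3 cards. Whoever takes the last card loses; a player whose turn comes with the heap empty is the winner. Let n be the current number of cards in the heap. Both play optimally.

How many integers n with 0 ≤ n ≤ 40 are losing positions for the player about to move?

10

Use the standard recursion: the mover wins at a terminal position; elsewhere, the mover wins exactly when some move hands the opponent an L position.
n=0: no move; the opponent has just taken the last card and therefore loses → W
n=1: L (sole option 0(W) is W)
n=2: W (go to 1, an L position)
n=3: W (go to 1, an L position)
n=4: W (go to 1, an L position)
n=5: L (options 4(W), 3(W), 2(W) are all W)
n=6: W (go to 5, an L position)
n=7: W (go to 5, an L position)
n=8: W (go to 5, an L position)
n=9: L (options 8(W), 7(W), 6(W) are all W)
n=10: W (go to 9, an L position)
n=11: W (go to 9, an L position)
n=12: W (go to 9, an L position)
n=13: L (options 12(W), 11(W), 10(W) are all W)
n=14: W (go to 13, an L position)
n=15: W (go to 13, an L position)
n=16: W (go to 13, an L position)
n=17: L (options 16(W), 15(W), 14(W) are all W)
n=18: W (go to 17, an L position)
n=19: W (go to 17, an L position)
n=20: W (go to 17, an L position)
n=21: L (options 20(W), 19(W), 18(W) are all W)
n=22: W (go to 21, an L position)
n=23: W (go to 21, an L position)
n=24: W (go to 21, an L position)
n=25: L (options 24(W), 23(W), 22(W) are all W)
n=26: W (go to 25, an L position)
n=27: W (go to 25, an L position)
n=28: W (go to 25, an L position)
n=29: L (options 28(W), 27(W), 26(W) are all W)
n=30: W (go to 29, an L position)
n=31: W (go to 29, an L position)
n=32: W (go to 29, an L position)
n=33: L (options 32(W), 31(W), 30(W) are all W)
n=34: W (go to 33, an L position)
n=35: W (go to 33, an L position)
n=36: W (go to 33, an L position)
n=37: L (options 36(W), 35(W), 34(W) are all W)
n=38: W (go to 37, an L position)
n=39: W (go to 37, an L position)
n=40: W (go to 37, an L position)
L entries with 0 ≤ n ≤ 40: n = 1, 5, 9, 13, 17, 21, 25, 29, 33, 37; that makes 10.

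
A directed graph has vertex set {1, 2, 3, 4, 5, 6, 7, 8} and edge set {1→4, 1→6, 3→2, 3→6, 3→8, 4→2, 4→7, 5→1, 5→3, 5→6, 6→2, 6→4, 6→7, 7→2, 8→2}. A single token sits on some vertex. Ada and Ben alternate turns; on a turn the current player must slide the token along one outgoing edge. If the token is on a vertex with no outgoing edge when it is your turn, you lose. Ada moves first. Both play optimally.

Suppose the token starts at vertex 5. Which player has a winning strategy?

Ada wins.

Label each position W (a win for the player to move) or L (a loss). A position with no legal move is L; any other position is W exactly when some move reaches an L, and L when every move reaches a W.
Every edge goes from a vertex to one that appears earlier in the order 2, 7, 4, 6, 8, 1, 3, 5, so processing vertices in that order labels each vertex after all of its successors.
2: no outgoing edge → L
7: W (go to 2, an L position)
4: W (go to 2, an L position)
6: W (go to 2, an L position)
8: W (go to 2, an L position)
1: L (options 6(W), 4(W) are all W)
3: W (go to 2, an L position)
5: W (go to 1, an L position)
From 5 Ada can move to 1, reaching an L position.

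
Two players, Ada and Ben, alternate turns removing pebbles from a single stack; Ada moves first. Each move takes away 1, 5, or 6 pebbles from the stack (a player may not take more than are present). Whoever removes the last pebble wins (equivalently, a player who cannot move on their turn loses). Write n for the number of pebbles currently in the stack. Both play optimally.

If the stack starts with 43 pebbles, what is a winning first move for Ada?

Positions with no move are L. A position that does have a move is losing for the player to move precisely when every available move leads to a winning position for the opponent. Fill in the labels:
n=0: no move → L
n=1: can move to 0, which is L ⇒ W
n=2: the only move is to 1(W), a W ⇒ L
n=3: can move to 2, which is L ⇒ W
n=4: the only move is to 3(W), a W ⇒ L
n=5: can move to 4, which is L ⇒ W
n=6: can move to 0, which is L ⇒ W
n=7: can move to 2, which is L ⇒ W
n=8: can move to 2, which is L ⇒ W
n=9: can move to 4, which is L ⇒ W
n=10: can move to 4, which is L ⇒ W
n=11: moves to 10(W), 6(W), 5(W); every one is W ⇒ L
n=12: can move to 11, which is L ⇒ W
n=13: moves to 12(W), 8(W), 7(W); every one is W ⇒ L
n=14: can move to 13, which is L ⇒ W
n=15: moves to 14(W), 10(W), 9(W); every one is W ⇒ L
n=16: can move to 15, which is L ⇒ W
n=17: can move to 11, which is L ⇒ W
n=18: can move to 13, which is L ⇒ W
n=19: can move to 13, which is L ⇒ W
n=20: can move to 15, which is L ⇒ W
n=21: can move to 15, which is L ⇒ W
n=22: moves to 21(W), 17(W), 16(W); every one is W ⇒ L
n=23: can move to 22, which is L ⇒ W
n=24: moves to 23(W), 19(W), 18(W); every one is W ⇒ L
n=25: can move to 24, which is L ⇒ W
n=26: moves to 25(W), 21(W), 20(W); every one is W ⇒ L
n=27: can move to 26, which is L ⇒ W
n=28: can move to 22, which is L ⇒ W
n=29: can move to 24, which is L ⇒ W
n=30: can move to 24, which is L ⇒ W
n=31: can move to 26, which is L ⇒ W
n=32: can move to 26, which is L ⇒ W
n=33: moves to 32(W), 28(W), 27(W); every one is W ⇒ L
n=34: can move to 33, which is L ⇒ W
n=35: moves to 34(W), 30(W), 29(W); every one is W ⇒ L
n=36: can move to 35, which is L ⇒ W
n=37: moves to 36(W), 32(W), 31(W); every one is W ⇒ L
n=38: can move to 37, which is L ⇒ W
n=39: can move to 33, which is L ⇒ W
n=40: can move to 35, which is L ⇒ W
n=41: can move to 35, which is L ⇒ W
n=42: can move to 37, which is L ⇒ W
n=43: can move to 37, which is L ⇒ W
From 43, the L positions reachable in one move are: 37.

Remove 6, leaving 37.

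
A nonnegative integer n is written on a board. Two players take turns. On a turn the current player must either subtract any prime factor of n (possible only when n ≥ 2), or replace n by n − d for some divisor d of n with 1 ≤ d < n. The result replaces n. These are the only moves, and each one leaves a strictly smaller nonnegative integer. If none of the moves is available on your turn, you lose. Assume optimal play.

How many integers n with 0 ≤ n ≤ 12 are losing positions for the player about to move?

Label each position W (a win for the player to move) or L (a loss). A position with no legal move is L; any other position is W exactly when some move reaches an L, and L when every move reaches a W.
n=0: no move → L
n=1: no move → L
n=2: can move to 0, which is L ⇒ W
n=3: can move to 0, which is L ⇒ W
n=4: moves to 2(W), 3(W); every one is W ⇒ L
n=5: can move to 0, which is L ⇒ W
n=6: can move to 4, which is L ⇒ W
n=7: can move to 0, which is L ⇒ W
n=8: can move to 4, which is L ⇒ W
n=9: moves to 6(W), 8(W); every one is W ⇒ L
n=10: can move to 9, which is L ⇒ W
n=11: can move to 0, which is L ⇒ W
n=12: can move to 9, which is L ⇒ W
L entries with 0 ≤ n ≤ 12: n = 0, 1, 4, 9; that makes 4.

4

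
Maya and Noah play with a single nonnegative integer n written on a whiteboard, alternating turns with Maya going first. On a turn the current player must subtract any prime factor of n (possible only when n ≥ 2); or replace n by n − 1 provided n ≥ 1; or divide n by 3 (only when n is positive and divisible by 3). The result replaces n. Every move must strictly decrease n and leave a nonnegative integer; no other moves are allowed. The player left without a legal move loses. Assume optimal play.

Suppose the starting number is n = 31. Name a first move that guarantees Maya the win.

Move to 0.

Positions with no move are L. A position that does have a move is losing for the player to move precisely when every available move leads to a winning position for the opponent. Fill in the labels:
n=0: no move → L
n=1: reaches L-position 0 → W
n=2: reaches L-position 0 → W
n=3: reaches L-position 0 → W
n=4: only reaches 2(W), 3(W), all W → L
n=5: reaches L-position 0 → W
n=6: reaches L-position 4 → W
n=7: reaches L-position 0 → W
n=8: only reaches 6(W), 7(W), all W → L
n=9: reaches L-position 8 → W
n=10: reaches L-position 8 → W
n=11: reaches L-position 0 → W
n=12: reaches L-position 4 → W
n=13: reaches L-position 0 → W
n=14: only reaches 7(W), 12(W), 13(W), all W → L
n=15: reaches L-position 14 → W
n=16: reaches L-position 14 → W
n=17: reaches L-position 0 → W
n=18: only reaches 6(W), 15(W), 16(W), 17(W), all W → L
n=19: reaches L-position 0 → W
n=20: reaches L-position 18 → W
n=21: reaches L-position 14 → W
n=22: only reaches 11(W), 20(W), 21(W), all W → L
n=23: reaches L-position 0 → W
n=24: reaches L-position 8 → W
n=25: only reaches 20(W), 24(W), all W → L
n=26: reaches L-position 25 → W
n=27: only reaches 9(W), 24(W), 26(W), all W → L
n=28: reaches L-position 27 → W
n=29: reaches L-position 0 → W
n=30: reaches L-position 25 → W
n=31: reaches L-position 0 → W
From 31, the L positions reachable in one move are: 0.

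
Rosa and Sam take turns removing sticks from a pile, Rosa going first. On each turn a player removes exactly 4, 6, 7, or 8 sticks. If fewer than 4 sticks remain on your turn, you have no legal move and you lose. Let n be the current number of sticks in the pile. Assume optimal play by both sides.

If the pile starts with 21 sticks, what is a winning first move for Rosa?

Remove 6, leaving 15.

Use the standard recursion: the mover loses at a terminal position; elsewhere, the mover wins exactly when some move hands the opponent an L position.
n=0: no move → L
n=1: no move → L
n=2: no move → L
n=3: no move → L
n=4: →0(L), so W
n=5: →1(L), so W
n=6: →2(L), so W
n=7: →3(L), so W
n=8: →2(L), so W
n=9: →3(L), so W
n=10: →3(L), so W
n=11: →3(L), so W
n=12: →8(W), 6(W), 5(W), 4(W) — all W, so L
n=13: →9(W), 7(W), 6(W), 5(W) — all W, so L
n=14: →10(W), 8(W), 7(W), 6(W) — all W, so L
n=15: →11(W), 9(W), 8(W), 7(W) — all W, so L
n=16: →12(L), so W
n=17: →13(L), so W
n=18: →14(L), so W
n=19: →15(L), so W
n=20: →14(L), so W
n=21: →15(L), so W
From 21, the L positions reachable in one move are: 15, 14, 13. Any move reaching one of these is winning.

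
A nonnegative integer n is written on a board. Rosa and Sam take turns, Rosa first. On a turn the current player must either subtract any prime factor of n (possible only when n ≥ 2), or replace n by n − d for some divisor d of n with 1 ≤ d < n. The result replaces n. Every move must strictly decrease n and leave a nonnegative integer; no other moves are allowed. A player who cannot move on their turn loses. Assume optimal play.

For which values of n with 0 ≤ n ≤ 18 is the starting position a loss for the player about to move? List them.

Label each position W (a win for the player to move) or L (a loss). A position with no legal move is L; any other position is W exactly when some move reaches an L, and L when every move reaches a W.
n=0: no move → L
n=1: no move → L
n=2: reaches L-position 0 → W
n=3: reaches L-position 0 → W
n=4: only reaches 2(W), 3(W), all W → L
n=5: reaches L-position 0 → W
n=6: reaches L-position 4 → W
n=7: reaches L-position 0 → W
n=8: reaches L-position 4 → W
n=9: only reaches 6(W), 8(W), all W → L
n=10: reaches L-position 9 → W
n=11: reaches L-position 0 → W
n=12: reaches L-position 9 → W
n=13: reaches L-position 0 → W
n=14: only reaches 7(W), 12(W), 13(W), all W → L
n=15: reaches L-position 14 → W
n=16: reaches L-position 14 → W
n=17: reaches L-position 0 → W
n=18: reaches L-position 9 → W
The losing starting values of n are exactly the entries labelled L in this table (5 of them).

0, 1, 4, 9, 14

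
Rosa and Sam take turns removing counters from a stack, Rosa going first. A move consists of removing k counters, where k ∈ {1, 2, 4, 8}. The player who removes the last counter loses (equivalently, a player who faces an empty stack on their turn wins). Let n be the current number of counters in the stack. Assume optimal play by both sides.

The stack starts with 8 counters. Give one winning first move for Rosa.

Classify positions by backward induction: terminal positions (no move available) are W. From any other position, the mover wins iff some move reaches an L.
n=0: no move; the opponent has just taken the last counter and therefore loses → W
n=1: only reaches 0(W), which is W → L
n=2: reaches L-position 1 → W
n=3: reaches L-position 1 → W
n=4: only reaches 3(W), 2(W), 0(W), all W → L
n=5: reaches L-position 4 → W
n=6: reaches L-position 4 → W
n=7: only reaches 6(W), 5(W), 3(W), all W → L
n=8: reaches L-position 7 → W
From 8, the L positions reachable in one move are: 7, 4. Any move reaching one of these is winning.

Remove 1, leaving 7.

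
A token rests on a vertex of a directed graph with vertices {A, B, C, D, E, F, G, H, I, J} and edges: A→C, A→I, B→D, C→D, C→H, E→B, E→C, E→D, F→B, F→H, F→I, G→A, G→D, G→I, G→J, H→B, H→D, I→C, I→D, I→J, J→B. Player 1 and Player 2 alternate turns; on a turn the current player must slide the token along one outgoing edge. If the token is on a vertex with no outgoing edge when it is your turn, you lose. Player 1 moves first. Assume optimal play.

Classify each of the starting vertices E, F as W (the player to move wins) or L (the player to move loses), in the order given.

Work bottom-up. With no move the player to move loses. Otherwise the position is W if at least one move leads to an L position for the opponent, and L if every move leads to a W.
Every edge goes from a vertex to one that appears earlier in the order D, B, H, J, C, E, I, A, F, G, so processing vertices in that order labels each vertex after all of its successors.
D: no outgoing edge → L
B: W (go to D, an L position)
H: W (go to D, an L position)
J: L (sole option B(W) is W)
C: W (go to D, an L position)
E: W (go to D, an L position)
I: W (go to J, an L position)
A: L (options I(W), C(W) are all W)
F: L (options I(W), H(W), B(W) are all W)
G: W (go to A, an L position)

E: W, F: L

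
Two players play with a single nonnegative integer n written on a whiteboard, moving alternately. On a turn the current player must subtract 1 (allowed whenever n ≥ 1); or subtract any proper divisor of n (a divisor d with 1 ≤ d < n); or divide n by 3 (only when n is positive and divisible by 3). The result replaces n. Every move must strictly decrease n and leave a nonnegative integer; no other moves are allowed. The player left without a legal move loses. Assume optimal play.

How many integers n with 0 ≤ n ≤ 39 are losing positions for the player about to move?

15

Compute win/loss labels from the base case upward. A position with no move is L. Any other position is W if it can reach an L in one move, else L.
n=0: no move → L
n=1: can move to 0, which is L ⇒ W
n=2: the only move is to 1(W), a W ⇒ L
n=3: can move to 2, which is L ⇒ W
n=4: can move to 2, which is L ⇒ W
n=5: the only move is to 4(W), a W ⇒ L
n=6: can move to 2, which is L ⇒ W
n=7: the only move is to 6(W), a W ⇒ L
n=8: can move to 7, which is L ⇒ W
n=9: moves to 3(W), 6(W), 8(W); every one is W ⇒ L
n=10: can move to 5, which is L ⇒ W
n=11: the only move is to 10(W), a W ⇒ L
n=12: can move to 9, which is L ⇒ W
n=13: the only move is to 12(W), a W ⇒ L
n=14: can move to 7, which is L ⇒ W
n=15: can move to 5, which is L ⇒ W
n=16: moves to 8(W), 12(W), 14(W), 15(W); every one is W ⇒ L
n=17: can move to 16, which is L ⇒ W
n=18: can move to 9, which is L ⇒ W
n=19: the only move is to 18(W), a W ⇒ L
n=20: can move to 16, which is L ⇒ W
n=21: can move to 7, which is L ⇒ W
n=22: can move to 11, which is L ⇒ W
n=23: the only move is to 22(W), a W ⇒ L
n=24: can move to 16, which is L ⇒ W
n=25: moves to 20(W), 24(W); every one is W ⇒ L
n=26: can move to 13, which is L ⇒ W
n=27: can move to 9, which is L ⇒ W
n=28: moves to 14(W), 21(W), 24(W), 26(W), 27(W); every one is W ⇒ L
n=29: can move to 28, which is L ⇒ W
n=30: can move to 25, which is L ⇒ W
n=31: the only move is to 30(W), a W ⇒ L
n=32: can move to 16, which is L ⇒ W
n=33: can move to 11, which is L ⇒ W
n=34: moves to 17(W), 32(W), 33(W); every one is W ⇒ L
n=35: can move to 28, which is L ⇒ W
n=36: can move to 34, which is L ⇒ W
n=37: the only move is to 36(W), a W ⇒ L
n=38: can move to 19, which is L ⇒ W
n=39: can move to 13, which is L ⇒ W
L entries with 0 ≤ n ≤ 39: n = 0, 2, 5, 7, 9, 11, 13, 16, 19, 23, 25, 28, 31, 34, 37; that makes 15.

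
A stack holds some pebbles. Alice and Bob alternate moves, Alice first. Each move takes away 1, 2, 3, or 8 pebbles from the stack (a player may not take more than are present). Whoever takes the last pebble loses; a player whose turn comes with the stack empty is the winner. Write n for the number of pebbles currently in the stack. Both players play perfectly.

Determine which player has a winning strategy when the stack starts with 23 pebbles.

Compute win/loss labels from the base case upward. A position with no move is W. Any other position is W if it can reach an L in one move, else L.
n=0: no move; the opponent has just taken the last pebble and therefore loses → W
n=1: L (sole option 0(W) is W)
n=2: W (go to 1, an L position)
n=3: W (go to 1, an L position)
n=4: W (go to 1, an L position)
n=5: L (options 4(W), 3(W), 2(W) are all W)
n=6: W (go to 5, an L position)
n=7: W (go to 5, an L position)
n=8: W (go to 5, an L position)
n=9: W (go to 1, an L position)
n=10: L (options 9(W), 8(W), 7(W), 2(W) are all W)
n=11: W (go to 10, an L position)
n=12: W (go to 10, an L position)
n=13: W (go to 10, an L position)
n=14: L (options 13(W), 12(W), 11(W), 6(W) are all W)
n=15: W (go to 14, an L position)
n=16: W (go to 14, an L position)
n=17: W (go to 14, an L position)
n=18: W (go to 10, an L position)
n=19: L (options 18(W), 17(W), 16(W), 11(W) are all W)
n=20: W (go to 19, an L position)
n=21: W (go to 19, an L position)
n=22: W (go to 19, an L position)
n=23: L (options 22(W), 21(W), 20(W), 15(W) are all W)
Every move from 23 reaches a W position, so the mover loses.

Bob wins.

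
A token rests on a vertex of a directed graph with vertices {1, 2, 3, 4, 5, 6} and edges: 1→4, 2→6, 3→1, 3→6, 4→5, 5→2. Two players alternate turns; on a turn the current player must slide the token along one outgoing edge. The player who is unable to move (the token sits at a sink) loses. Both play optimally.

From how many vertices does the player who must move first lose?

3

Classify positions by backward induction: terminal positions (no move available) are L. From any other position, the mover wins iff some move reaches an L.
Every edge goes from a vertex to one that appears earlier in the order 6, 2, 5, 4, 1, 3, so processing vertices in that order labels each vertex after all of its successors.
6: no outgoing edge → L
2: W (go to 6, an L position)
5: L (sole option 2(W) is W)
4: W (go to 5, an L position)
1: L (sole option 4(W) is W)
3: W (go to 1, an L position)
The L vertices are 1, 5, 6; that is 3 in all.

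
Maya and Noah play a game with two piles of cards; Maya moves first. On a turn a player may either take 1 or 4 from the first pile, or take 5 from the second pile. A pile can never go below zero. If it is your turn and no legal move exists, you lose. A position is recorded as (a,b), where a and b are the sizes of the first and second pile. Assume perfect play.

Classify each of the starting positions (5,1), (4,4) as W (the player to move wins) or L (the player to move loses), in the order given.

(5,1): L, (4,4): W

Compute win/loss labels from the base case upward. A position with no move is L. Any other position is W if it can reach an L in one move, else L.
No move ever increases a pile, so every position that can arise here has a ≤ 5 and b ≤ 4; it is enough to label the cells with 0 ≤ a ≤ 5 and 0 ≤ b ≤ 4.
Every move lowers a or b (never raises either), so fill the grid row by row in increasing a, and left to right within a row: each cell's successors are then already labelled.
      b=0  b=1  b=2  b=3  b=4
a=0:    L    L    L    L    L
a=1:    W    W    W    W    W
a=2:    L    L    L    L    L
a=3:    W    W    W    W    W
a=4:    W    W    W    W    W
a=5:    L    L    L    L    L
Cells with no legal move (terminal, hence L): (0,0), (0,1), (0,2), (0,3), (0,4).
The remaining L cells, each justified by listing all of its moves:
(2,0): the only move is to (1,0)(W), a W ⇒ L
(2,1): the only move is to (1,1)(W), a W ⇒ L
(2,2): the only move is to (1,2)(W), a W ⇒ L
(2,3): the only move is to (1,3)(W), a W ⇒ L
(2,4): the only move is to (1,4)(W), a W ⇒ L
(5,0): moves to (4,0)(W), (1,0)(W); every one is W ⇒ L
(5,1): moves to (4,1)(W), (1,1)(W); every one is W ⇒ L
(5,2): moves to (4,2)(W), (1,2)(W); every one is W ⇒ L
(5,3): moves to (4,3)(W), (1,3)(W); every one is W ⇒ L
(5,4): moves to (4,4)(W), (1,4)(W); every one is W ⇒ L
Every other cell has at least one move into one of the L cells above, so it is W.
(5,1): one of the L cells justified above, so L
(4,4): the move to (0,4) reaches an L cell, so W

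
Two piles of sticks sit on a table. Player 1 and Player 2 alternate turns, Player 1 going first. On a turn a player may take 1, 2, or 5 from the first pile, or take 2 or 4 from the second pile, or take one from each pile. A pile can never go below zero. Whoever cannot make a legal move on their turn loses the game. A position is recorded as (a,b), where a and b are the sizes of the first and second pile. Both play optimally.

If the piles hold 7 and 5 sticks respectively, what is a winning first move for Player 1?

Compute win/loss labels from the base case upward. A position with no move is L. Any other position is W if it can reach an L in one move, else L.
No move ever increases a pile, so every position that can arise here has a ≤ 7 and b ≤ 5; it is enough to label the cells with 0 ≤ a ≤ 7 and 0 ≤ b ≤ 5.
Every move lowers a or b (never raises either), so fill the grid row by row in increasing a, and left to right within a row: each cell's successors are then already labelled.
      b=0  b=1  b=2  b=3  b=4  b=5
a=0:    L    L    W    W    W    W
a=1:    W    W    W    L    L    W
a=2:    W    W    L    W    W    W
a=3:    L    L    W    W    W    W
a=4:    W    W    W    L    L    W
a=5:    W    W    L    W    W    W
a=6:    L    L    W    W    W    W
a=7:    W    W    W    L    L    W
Cells with no legal move (terminal, hence L): (0,0), (0,1).
The remaining L cells, each justified by listing all of its moves:
(1,3): only reaches (0,3)(W), (1,1)(W), (0,2)(W), all W → L
(1,4): only reaches (0,4)(W), (1,2)(W), (1,0)(W), (0,3)(W), all W → L
(2,2): only reaches (1,2)(W), (0,2)(W), (2,0)(W), (1,1)(W), all W → L
(3,0): only reaches (2,0)(W), (1,0)(W), all W → L
(3,1): only reaches (2,1)(W), (1,1)(W), (2,0)(W), all W → L
(4,3): only reaches (3,3)(W), (2,3)(W), (4,1)(W), (3,2)(W), all W → L
(4,4): only reaches (3,4)(W), (2,4)(W), (4,2)(W), (4,0)(W), (3,3)(W), all W → L
(5,2): only reaches (4,2)(W), (3,2)(W), (0,2)(W), (5,0)(W), (4,1)(W), all W → L
(6,0): only reaches (5,0)(W), (4,0)(W), (1,0)(W), all W → L
(6,1): only reaches (5,1)(W), (4,1)(W), (1,1)(W), (5,0)(W), all W → L
(7,3): only reaches (6,3)(W), (5,3)(W), (2,3)(W), (7,1)(W), (6,2)(W), all W → L
(7,4): only reaches (6,4)(W), (5,4)(W), (2,4)(W), (7,2)(W), (7,0)(W), (6,3)(W), all W → L
Every other cell has at least one move into one of the L cells above, so it is W.
From (7,5), the L positions reachable in one move are: (7,3).

Move to (7,3).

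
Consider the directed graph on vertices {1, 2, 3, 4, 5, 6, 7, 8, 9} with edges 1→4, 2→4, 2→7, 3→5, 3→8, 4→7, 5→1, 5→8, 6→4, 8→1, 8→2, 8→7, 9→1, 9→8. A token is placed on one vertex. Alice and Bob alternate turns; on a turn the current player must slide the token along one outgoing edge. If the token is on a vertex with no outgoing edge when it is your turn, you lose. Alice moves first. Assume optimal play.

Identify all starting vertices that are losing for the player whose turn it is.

1, 3, 6, 7

Label each position W (a win for the player to move) or L (a loss). A position with no legal move is L; any other position is W exactly when some move reaches an L, and L when every move reaches a W.
Every edge goes from a vertex to one that appears earlier in the order 7, 4, 2, 1, 6, 8, 5, 9, 3, so processing vertices in that order labels each vertex after all of its successors.
7: no outgoing edge → L
4: W (go to 7, an L position)
2: W (go to 7, an L position)
1: L (sole option 4(W) is W)
6: L (sole option 4(W) is W)
8: W (go to 1, an L position)
5: W (go to 1, an L position)
9: W (go to 1, an L position)
3: L (options 5(W), 8(W) are all W)
Reading off the rows marked L gives the requested list; there are 4 such vertices.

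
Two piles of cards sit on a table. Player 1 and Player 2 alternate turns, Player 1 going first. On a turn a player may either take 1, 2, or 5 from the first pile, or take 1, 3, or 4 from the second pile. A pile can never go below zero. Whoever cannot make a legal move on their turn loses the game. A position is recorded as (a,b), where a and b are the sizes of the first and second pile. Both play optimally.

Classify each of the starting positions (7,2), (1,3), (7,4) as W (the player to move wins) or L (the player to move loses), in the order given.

(7,2): W, (1,3): L, (7,4): W

Work bottom-up. With no move the player to move loses. Otherwise the position is W if at least one move leads to an L position for the opponent, and L if every move leads to a W.
No move ever increases a pile, so every position that can arise here has a ≤ 7 and b ≤ 4; it is enough to label the cells with 0 ≤ a ≤ 7 and 0 ≤ b ≤ 4.
Every move lowers a or b (never raises either), so fill the grid row by row in increasing a, and left to right within a row: each cell's successors are then already labelled.
      b=0  b=1  b=2  b=3  b=4
a=0:    L    W    L    W    W
a=1:    W    L    W    L    W
a=2:    W    W    W    W    L
a=3:    L    W    L    W    W
a=4:    W    L    W    L    W
a=5:    W    W    W    W    L
a=6:    L    W    L    W    W
a=7:    W    L    W    L    W
Cells with no legal move (terminal, hence L): (0,0).
The remaining L cells, each justified by listing all of its moves:
(0,2): →(0,1)(W) only, which is W, so L
(1,1): →(0,1)(W), (1,0)(W) — all W, so L
(1,3): →(0,3)(W), (1,2)(W), (1,0)(W) — all W, so L
(2,4): →(1,4)(W), (0,4)(W), (2,3)(W), (2,1)(W), (2,0)(W) — all W, so L
(3,0): →(2,0)(W), (1,0)(W) — all W, so L
(3,2): →(2,2)(W), (1,2)(W), (3,1)(W) — all W, so L
(4,1): →(3,1)(W), (2,1)(W), (4,0)(W) — all W, so L
(4,3): →(3,3)(W), (2,3)(W), (4,2)(W), (4,0)(W) — all W, so L
(5,4): →(4,4)(W), (3,4)(W), (0,4)(W), (5,3)(W), (5,1)(W), (5,0)(W) — all W, so L
(6,0): →(5,0)(W), (4,0)(W), (1,0)(W) — all W, so L
(6,2): →(5,2)(W), (4,2)(W), (1,2)(W), (6,1)(W) — all W, so L
(7,1): →(6,1)(W), (5,1)(W), (2,1)(W), (7,0)(W) — all W, so L
(7,3): →(6,3)(W), (5,3)(W), (2,3)(W), (7,2)(W), (7,0)(W) — all W, so L
Every other cell has at least one move into one of the L cells above, so it is W.
(7,2): the move to (6,2) reaches an L cell, so W
(1,3): one of the L cells justified above, so L
(7,4): the move to (5,4) reaches an L cell, so W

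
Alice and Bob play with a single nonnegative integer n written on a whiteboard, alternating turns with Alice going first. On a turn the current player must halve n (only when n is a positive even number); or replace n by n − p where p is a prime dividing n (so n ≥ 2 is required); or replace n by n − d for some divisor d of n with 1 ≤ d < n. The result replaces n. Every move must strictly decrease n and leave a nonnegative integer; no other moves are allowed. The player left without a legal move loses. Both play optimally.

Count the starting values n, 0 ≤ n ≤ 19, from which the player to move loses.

Classify positions by backward induction: terminal positions (no move available) are L. From any other position, the mover wins iff some move reaches an L.
n=0: no move → L
n=1: no move → L
n=2: W (go to 0, an L position)
n=3: W (go to 0, an L position)
n=4: L (options 2(W), 3(W) are all W)
n=5: W (go to 0, an L position)
n=6: W (go to 4, an L position)
n=7: W (go to 0, an L position)
n=8: W (go to 4, an L position)
n=9: L (options 6(W), 8(W) are all W)
n=10: W (go to 9, an L position)
n=11: W (go to 0, an L position)
n=12: W (go to 9, an L position)
n=13: W (go to 0, an L position)
n=14: L (options 7(W), 12(W), 13(W) are all W)
n=15: W (go to 14, an L position)
n=16: W (go to 14, an L position)
n=17: W (go to 0, an L position)
n=18: W (go to 9, an L position)
n=19: W (go to 0, an L position)
L entries with 0 ≤ n ≤ 19: n = 0, 1, 4, 9, 14; that makes 5.

5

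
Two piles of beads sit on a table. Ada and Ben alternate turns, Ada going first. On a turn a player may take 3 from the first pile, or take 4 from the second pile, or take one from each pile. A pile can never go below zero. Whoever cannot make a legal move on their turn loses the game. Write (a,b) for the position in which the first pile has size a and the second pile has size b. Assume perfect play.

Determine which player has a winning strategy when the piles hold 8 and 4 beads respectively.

Ada wins.

Build the W/L table. Terminal = L. A non-terminal position is W if it has a move to some L; otherwise it is L.
No move ever increases a pile, so every position that can arise here has a ≤ 8 and b ≤ 4; it is enough to label the cells with 0 ≤ a ≤ 8 and 0 ≤ b ≤ 4.
Every move lowers a or b (never raises either), so fill the grid row by row in increasing a, and left to right within a row: each cell's successors are then already labelled.
      b=0  b=1  b=2  b=3  b=4
a=0:    L    L    L    L    W
a=1:    L    W    W    W    W
a=2:    L    W    L    L    W
a=3:    W    W    W    W    W
a=4:    W    L    L    L    L
a=5:    W    L    W    W    W
a=6:    L    L    W    L    W
a=7:    L    W    W    W    W
a=8:    L    W    L    L    W
Cells with no legal move (terminal, hence L): (0,0), (0,1), (0,2), (0,3), (1,0), (2,0).
The remaining L cells, each justified by listing all of its moves:
(2,2): the only move is to (1,1)(W), a W ⇒ L
(2,3): the only move is to (1,2)(W), a W ⇒ L
(4,1): moves to (1,1)(W), (3,0)(W); every one is W ⇒ L
(4,2): moves to (1,2)(W), (3,1)(W); every one is W ⇒ L
(4,3): moves to (1,3)(W), (3,2)(W); every one is W ⇒ L
(4,4): moves to (1,4)(W), (4,0)(W), (3,3)(W); every one is W ⇒ L
(5,1): moves to (2,1)(W), (4,0)(W); every one is W ⇒ L
(6,0): the only move is to (3,0)(W), a W ⇒ L
(6,1): moves to (3,1)(W), (5,0)(W); every one is W ⇒ L
(6,3): moves to (3,3)(W), (5,2)(W); every one is W ⇒ L
(7,0): the only move is to (4,0)(W), a W ⇒ L
(8,0): the only move is to (5,0)(W), a W ⇒ L
(8,2): moves to (5,2)(W), (7,1)(W); every one is W ⇒ L
(8,3): moves to (5,3)(W), (7,2)(W); every one is W ⇒ L
Every other cell has at least one move into one of the L cells above, so it is W.
The starting position (8,4) is W: Ada should move to (8,0), handing over an L position.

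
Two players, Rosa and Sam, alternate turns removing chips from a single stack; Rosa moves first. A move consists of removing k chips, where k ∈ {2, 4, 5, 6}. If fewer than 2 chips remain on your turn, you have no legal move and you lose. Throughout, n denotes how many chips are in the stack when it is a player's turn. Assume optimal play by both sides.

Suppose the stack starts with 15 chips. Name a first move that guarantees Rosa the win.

Remove 6, leaving 9.

Build the W/L table. Terminal = L. A non-terminal position is W if it has a move to some L; otherwise it is L.
n=0: no move → L
n=1: no move → L
n=2: can move to 0, which is L ⇒ W
n=3: can move to 1, which is L ⇒ W
n=4: can move to 0, which is L ⇒ W
n=5: can move to 1, which is L ⇒ W
n=6: can move to 1, which is L ⇒ W
n=7: can move to 1, which is L ⇒ W
n=8: moves to 6(W), 4(W), 3(W), 2(W); every one is W ⇒ L
n=9: moves to 7(W), 5(W), 4(W), 3(W); every one is W ⇒ L
n=10: can move to 8, which is L ⇒ W
n=11: can move to 9, which is L ⇒ W
n=12: can move to 8, which is L ⇒ W
n=13: can move to 9, which is L ⇒ W
n=14: can move to 9, which is L ⇒ W
n=15: can move to 9, which is L ⇒ W
From 15, the L positions reachable in one move are: 9.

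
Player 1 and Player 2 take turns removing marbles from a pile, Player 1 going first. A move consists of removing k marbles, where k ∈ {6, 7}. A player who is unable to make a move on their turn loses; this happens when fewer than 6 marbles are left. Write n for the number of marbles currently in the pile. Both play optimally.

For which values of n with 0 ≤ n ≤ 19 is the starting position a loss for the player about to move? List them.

Use the standard recursion: the mover loses at a terminal position; elsewhere, the mover wins exactly when some move hands the opponent an L position.
n=0: no move → L
n=1: no move → L
n=2: no move → L
n=3: no move → L
n=4: no move → L
n=5: no move → L
n=6: can move to 0, which is L ⇒ W
n=7: can move to 1, which is L ⇒ W
n=8: can move to 2, which is L ⇒ W
n=9: can move to 3, which is L ⇒ W
n=10: can move to 4, which is L ⇒ W
n=11: can move to 5, which is L ⇒ W
n=12: can move to 5, which is L ⇒ W
n=13: moves to 7(W), 6(W); every one is W ⇒ L
n=14: moves to 8(W), 7(W); every one is W ⇒ L
n=15: moves to 9(W), 8(W); every one is W ⇒ L
n=16: moves to 10(W), 9(W); every one is W ⇒ L
n=17: moves to 11(W), 10(W); every one is W ⇒ L
n=18: moves to 12(W), 11(W); every one is W ⇒ L
n=19: can move to 13, which is L ⇒ W
The losing starting values of n are exactly the entries labelled L in this table (12 of them).

0, 1, 2, 3, 4, 5, 13, 14, 15, 16, 17, 18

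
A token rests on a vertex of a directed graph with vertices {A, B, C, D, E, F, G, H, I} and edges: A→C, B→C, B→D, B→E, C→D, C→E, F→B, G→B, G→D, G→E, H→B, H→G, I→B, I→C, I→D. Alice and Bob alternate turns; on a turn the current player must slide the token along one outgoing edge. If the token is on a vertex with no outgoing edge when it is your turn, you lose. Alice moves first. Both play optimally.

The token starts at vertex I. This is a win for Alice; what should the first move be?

Label each position W (a win for the player to move) or L (a loss). A position with no legal move is L; any other position is W exactly when some move reaches an L, and L when every move reaches a W.
Every edge goes from a vertex to one that appears earlier in the order E, D, C, B, A, I, G, F, H, so processing vertices in that order labels each vertex after all of its successors.
E: no outgoing edge → L
D: no outgoing edge → L
C: reaches L-position D → W
B: reaches L-position D → W
A: only reaches C(W), which is W → L
I: reaches L-position D → W
G: reaches L-position D → W
F: only reaches B(W), which is W → L
H: only reaches G(W), B(W), all W → L
From I, the L positions reachable in one move are: D.

Move to D.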